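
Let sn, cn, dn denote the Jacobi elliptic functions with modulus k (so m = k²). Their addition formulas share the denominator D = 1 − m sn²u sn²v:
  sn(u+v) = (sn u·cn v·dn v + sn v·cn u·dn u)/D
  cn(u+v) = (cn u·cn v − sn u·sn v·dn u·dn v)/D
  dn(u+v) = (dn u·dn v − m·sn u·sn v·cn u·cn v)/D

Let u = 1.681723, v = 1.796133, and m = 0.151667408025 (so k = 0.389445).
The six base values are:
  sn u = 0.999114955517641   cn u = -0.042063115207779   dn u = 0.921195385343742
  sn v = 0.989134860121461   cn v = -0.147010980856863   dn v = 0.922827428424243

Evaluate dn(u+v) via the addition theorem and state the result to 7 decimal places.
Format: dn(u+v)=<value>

dn(u+v)=0.9968358

m = k² = 0.151667408025
D = 1 − m·sn²u·sn²v = 0.8518730091005613
dn(u+v) = (dn u·dn v − m·sn u·sn v·cn u·cn v)/D = 0.8491775078897014/0.8518730091005613 = 0.9968357945585036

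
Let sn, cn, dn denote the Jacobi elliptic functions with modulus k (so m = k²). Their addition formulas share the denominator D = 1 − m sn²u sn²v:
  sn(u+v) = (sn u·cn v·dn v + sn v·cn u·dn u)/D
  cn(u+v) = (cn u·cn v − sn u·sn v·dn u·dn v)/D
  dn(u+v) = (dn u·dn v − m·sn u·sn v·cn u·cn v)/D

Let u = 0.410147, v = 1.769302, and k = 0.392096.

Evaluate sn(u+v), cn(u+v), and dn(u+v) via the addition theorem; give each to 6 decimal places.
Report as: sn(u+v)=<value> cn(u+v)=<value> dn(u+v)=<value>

sn u = 0.3971777303199509, cn u = 0.9177417123231854, dn u = 0.987799375719574
sn v = 0.9925987022499809, cn v = -0.1214405874971535, dn v = 0.9211558203377982
m = k² = 0.153739273216
D = 1 − m·sn²u·sn²v = 0.9761052765134148
sn(u+v) = (sn u·cn v·dn v + sn v·cn u·dn u)/D = 0.8554045169118653/0.9761052765134148 = 0.8763445270650674
cn(u+v) = (cn u·cn v − sn u·sn v·dn u·dn v)/D = -0.4701750985368198/0.9761052765134148 = -0.4816848242192226
dn(u+v) = (dn u·dn v − m·sn u·sn v·cn u·cn v)/D = 0.9166721815049391/0.9761052765134148 = 0.9391120031429736

sn(u+v)=0.876345 cn(u+v)=-0.481685 dn(u+v)=0.939112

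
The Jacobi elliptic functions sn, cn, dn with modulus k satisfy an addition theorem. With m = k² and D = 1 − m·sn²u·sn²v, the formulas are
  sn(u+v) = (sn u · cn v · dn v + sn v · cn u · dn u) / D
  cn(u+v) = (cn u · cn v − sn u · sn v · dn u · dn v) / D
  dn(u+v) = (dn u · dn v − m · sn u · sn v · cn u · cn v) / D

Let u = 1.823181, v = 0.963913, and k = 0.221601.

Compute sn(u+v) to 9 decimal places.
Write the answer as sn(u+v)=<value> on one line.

sn u = 0.9743759971927935, cn u = -0.2249253567176216, dn u = 0.9764104616559053
sn v = 0.8179478723810448, cn v = 0.5752923413946356, dn v = 0.9834355664406586
m = k² = 0.049107003201
D = 1 − m·sn²u·sn²v = 0.9688076683456247
sn(u+v) = (sn u·cn v·dn v + sn v·cn u·dn u)/D = 0.3716285588613827/0.9688076683456247 = 0.3835937420850423

sn(u+v)=0.383593742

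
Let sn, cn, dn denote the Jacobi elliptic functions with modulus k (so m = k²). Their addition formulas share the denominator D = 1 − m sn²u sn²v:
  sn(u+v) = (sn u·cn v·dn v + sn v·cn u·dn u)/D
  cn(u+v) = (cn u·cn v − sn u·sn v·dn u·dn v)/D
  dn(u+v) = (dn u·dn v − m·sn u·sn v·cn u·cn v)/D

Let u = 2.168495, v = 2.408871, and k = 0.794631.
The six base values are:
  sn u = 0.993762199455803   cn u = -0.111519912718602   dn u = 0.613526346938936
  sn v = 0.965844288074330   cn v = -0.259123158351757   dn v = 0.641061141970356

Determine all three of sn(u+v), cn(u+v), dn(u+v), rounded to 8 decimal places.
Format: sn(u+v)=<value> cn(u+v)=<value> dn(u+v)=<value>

m = k² = 0.631438426161
D = 1 − m·sn²u·sn²v = 0.4182851037858069
sn(u+v) = (sn u·cn v·dn v + sn v·cn u·dn u)/D = -0.2311610601577283/0.4182851037858069 = -0.5526399531456898
cn(u+v) = (cn u·cn v − sn u·sn v·dn u·dn v)/D = -0.3486072178195086/0.4182851037858069 = -0.8334201114606785
dn(u+v) = (dn u·dn v − m·sn u·sn v·cn u·cn v)/D = 0.3757941465862338/0.4182851037858069 = 0.8984162791957049

sn(u+v)=-0.55263995 cn(u+v)=-0.83342011 dn(u+v)=0.89841628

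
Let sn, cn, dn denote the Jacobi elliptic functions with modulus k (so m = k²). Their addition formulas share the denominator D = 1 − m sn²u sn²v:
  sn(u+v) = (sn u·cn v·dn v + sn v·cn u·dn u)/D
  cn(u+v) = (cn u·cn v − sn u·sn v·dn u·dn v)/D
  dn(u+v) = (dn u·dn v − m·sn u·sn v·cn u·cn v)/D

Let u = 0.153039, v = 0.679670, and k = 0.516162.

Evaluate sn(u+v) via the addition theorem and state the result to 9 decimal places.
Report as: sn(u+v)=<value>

sn u = 0.1522857968703761, cn u = 0.9883364994128035, dn u = 0.9969059077673934
sn v = 0.6186402104226145, cn v = 0.7856744173309089, dn v = 0.9476474301890164
m = k² = 0.266423210244
D = 1 − m·sn²u·sn²v = 0.9976353484822423
sn(u+v) = (sn u·cn v·dn v + sn v·cn u·dn u)/D = 0.7229161194888952/0.9976353484822423 = 0.7246296160102059

sn(u+v)=0.724629616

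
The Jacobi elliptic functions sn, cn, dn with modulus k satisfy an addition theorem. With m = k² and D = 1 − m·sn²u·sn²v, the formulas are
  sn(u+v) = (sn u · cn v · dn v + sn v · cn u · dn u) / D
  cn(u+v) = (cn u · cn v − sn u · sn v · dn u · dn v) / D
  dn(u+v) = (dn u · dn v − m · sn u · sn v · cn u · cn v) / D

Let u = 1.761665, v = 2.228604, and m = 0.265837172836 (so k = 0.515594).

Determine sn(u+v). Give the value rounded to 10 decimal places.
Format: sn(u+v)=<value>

sn u = 0.9983404882933336, cn u = -0.05758705960741696, dn u = 0.8573473128521239
sn v = 0.894599458661609, cn v = -0.4468688941539298, dn v = 0.8872701578384819
m = k² = 0.265837172836
D = 1 − m·sn²u·sn²v = 0.7879538748411085
sn(u+v) = (sn u·cn v·dn v + sn v·cn u·dn u)/D = -0.4400037123564489/0.7879538748411085 = -0.5584130320384249

sn(u+v)=-0.5584130320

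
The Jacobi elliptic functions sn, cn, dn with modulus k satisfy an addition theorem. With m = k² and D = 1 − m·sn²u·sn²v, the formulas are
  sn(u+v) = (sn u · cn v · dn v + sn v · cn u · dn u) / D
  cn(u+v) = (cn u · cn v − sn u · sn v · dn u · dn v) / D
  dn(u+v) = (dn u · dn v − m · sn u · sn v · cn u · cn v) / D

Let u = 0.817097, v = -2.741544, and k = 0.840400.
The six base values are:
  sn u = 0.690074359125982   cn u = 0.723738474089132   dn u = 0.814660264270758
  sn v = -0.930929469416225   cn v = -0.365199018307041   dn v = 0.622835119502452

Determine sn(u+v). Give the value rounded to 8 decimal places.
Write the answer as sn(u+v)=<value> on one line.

m = k² = 0.70627216
D = 1 − m·sn²u·sn²v = 0.7085276073663295
sn(u+v) = (sn u·cn v·dn v + sn v·cn u·dn u)/D = -0.7058403921205179/0.7085276073663295 = -0.9962073245729969

sn(u+v)=-0.99620732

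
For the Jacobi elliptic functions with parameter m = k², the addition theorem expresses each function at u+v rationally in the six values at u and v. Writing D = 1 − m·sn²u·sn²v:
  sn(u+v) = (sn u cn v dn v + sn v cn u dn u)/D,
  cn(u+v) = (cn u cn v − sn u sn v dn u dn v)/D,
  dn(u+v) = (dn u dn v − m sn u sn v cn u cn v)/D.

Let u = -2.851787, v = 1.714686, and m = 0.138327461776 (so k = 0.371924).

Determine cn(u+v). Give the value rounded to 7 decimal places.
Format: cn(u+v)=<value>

sn u = -0.3952124905752825, cn u = -0.9185897274046136, dn u = 0.9891381252574786
sn v = 0.996896022256368, cn v = -0.07872941514726899, dn v = 0.9287248980235439
m = k² = 0.138327461776
D = 1 − m·sn²u·sn²v = 0.9785281503264807
cn(u+v) = (cn u·cn v − sn u·sn v·dn u·dn v)/D = 0.4342500089991377/0.9785281503264807 = 0.4437787598182561

cn(u+v)=0.4437788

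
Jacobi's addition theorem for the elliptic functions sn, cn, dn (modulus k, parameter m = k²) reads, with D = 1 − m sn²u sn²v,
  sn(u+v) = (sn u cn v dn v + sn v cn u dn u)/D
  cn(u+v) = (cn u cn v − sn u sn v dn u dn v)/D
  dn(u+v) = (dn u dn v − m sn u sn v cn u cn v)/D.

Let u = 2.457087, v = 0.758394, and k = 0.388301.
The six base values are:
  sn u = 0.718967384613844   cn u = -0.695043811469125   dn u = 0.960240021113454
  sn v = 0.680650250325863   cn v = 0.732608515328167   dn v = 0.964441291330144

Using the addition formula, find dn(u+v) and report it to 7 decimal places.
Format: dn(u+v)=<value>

m = k² = 0.150777666601
D = 1 − m·sn²u·sn²v = 0.9638920016491083
dn(u+v) = (dn u·dn v − m·sn u·sn v·cn u·cn v)/D = 0.9636662647615322/0.9638920016491083 = 0.9997658068671699

dn(u+v)=0.9997658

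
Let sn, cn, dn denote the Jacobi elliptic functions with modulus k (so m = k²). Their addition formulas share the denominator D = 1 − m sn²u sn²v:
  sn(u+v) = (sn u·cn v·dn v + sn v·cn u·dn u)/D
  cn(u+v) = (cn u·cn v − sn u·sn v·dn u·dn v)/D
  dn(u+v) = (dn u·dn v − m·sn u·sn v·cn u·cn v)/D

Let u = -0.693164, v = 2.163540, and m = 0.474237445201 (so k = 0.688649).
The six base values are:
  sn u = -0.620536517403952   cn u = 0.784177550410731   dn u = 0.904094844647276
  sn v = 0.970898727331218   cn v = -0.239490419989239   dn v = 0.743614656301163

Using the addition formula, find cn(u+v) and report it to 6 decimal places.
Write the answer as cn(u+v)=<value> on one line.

m = k² = 0.474237445201
D = 1 − m·sn²u·sn²v = 0.8278613494923462
cn(u+v) = (cn u·cn v − sn u·sn v·dn u·dn v)/D = 0.2172419276096842/0.8278613494923462 = 0.2624134195211546

cn(u+v)=0.262413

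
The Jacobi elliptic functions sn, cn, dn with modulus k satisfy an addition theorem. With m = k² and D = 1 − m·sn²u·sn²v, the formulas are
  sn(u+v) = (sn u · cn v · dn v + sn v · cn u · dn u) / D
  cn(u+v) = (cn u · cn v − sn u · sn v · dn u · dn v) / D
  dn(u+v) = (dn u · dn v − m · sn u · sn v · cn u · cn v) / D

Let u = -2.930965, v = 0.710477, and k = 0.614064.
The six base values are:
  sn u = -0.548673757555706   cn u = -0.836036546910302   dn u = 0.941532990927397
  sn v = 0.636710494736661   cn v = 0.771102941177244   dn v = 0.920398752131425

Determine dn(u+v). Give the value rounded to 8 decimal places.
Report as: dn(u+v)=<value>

m = k² = 0.377074596096
D = 1 − m·sn²u·sn²v = 0.9539807359708942
dn(u+v) = (dn u·dn v − m·sn u·sn v·cn u·cn v)/D = 0.7816636177770153/0.9539807359708942 = 0.8193704425084573

dn(u+v)=0.81937044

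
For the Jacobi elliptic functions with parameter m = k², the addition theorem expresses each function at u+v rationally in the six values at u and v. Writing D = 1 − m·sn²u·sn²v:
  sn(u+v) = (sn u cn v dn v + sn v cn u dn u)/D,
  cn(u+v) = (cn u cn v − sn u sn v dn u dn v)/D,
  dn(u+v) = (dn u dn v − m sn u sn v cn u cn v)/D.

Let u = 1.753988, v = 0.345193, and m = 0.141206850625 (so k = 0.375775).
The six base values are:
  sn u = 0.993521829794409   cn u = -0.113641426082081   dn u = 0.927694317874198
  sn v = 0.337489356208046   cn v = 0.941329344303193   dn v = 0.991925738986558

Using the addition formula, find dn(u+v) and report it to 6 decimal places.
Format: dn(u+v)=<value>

dn(u+v)=0.940195

m = k² = 0.141206850625
D = 1 − m·sn²u·sn²v = 0.9841243777768525
dn(u+v) = (dn u·dn v − m·sn u·sn v·cn u·cn v)/D = 0.9252687794909353/0.9841243777768525 = 0.9401949594838078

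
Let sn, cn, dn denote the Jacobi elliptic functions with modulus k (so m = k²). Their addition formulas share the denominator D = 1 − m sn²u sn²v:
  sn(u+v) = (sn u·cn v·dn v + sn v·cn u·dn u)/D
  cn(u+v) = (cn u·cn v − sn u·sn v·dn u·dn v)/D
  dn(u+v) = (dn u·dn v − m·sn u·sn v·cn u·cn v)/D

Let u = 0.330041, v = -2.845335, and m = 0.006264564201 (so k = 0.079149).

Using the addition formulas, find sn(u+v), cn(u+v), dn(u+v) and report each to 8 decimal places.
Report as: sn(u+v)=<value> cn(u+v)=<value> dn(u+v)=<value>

sn(u+v)=-0.58994749 cn(u+v)=-0.80744162 dn(u+v)=0.99890925

sn u = 0.3240470725725986, cn u = 0.9460409582872874, dn u = 0.9996710358945003
sn v = -0.2966351020089991, cn v = -0.9549908985200386, dn v = 0.9997243450385898
m = k² = 0.006264564201
D = 1 − m·sn²u·sn²v = 0.9999421168506873
sn(u+v) = (sn u·cn v·dn v + sn v·cn u·dn u)/D = -0.5899133395745465/0.9999421168506873 = -0.5899474875930575
cn(u+v) = (cn u·cn v − sn u·sn v·dn u·dn v)/D = -0.8073948778905148/0.9999421168506873 = -0.8074416151540861
dn(u+v) = (dn u·dn v − m·sn u·sn v·cn u·cn v)/D = 0.9988514318037398/0.9999421168506873 = 0.9989092518171126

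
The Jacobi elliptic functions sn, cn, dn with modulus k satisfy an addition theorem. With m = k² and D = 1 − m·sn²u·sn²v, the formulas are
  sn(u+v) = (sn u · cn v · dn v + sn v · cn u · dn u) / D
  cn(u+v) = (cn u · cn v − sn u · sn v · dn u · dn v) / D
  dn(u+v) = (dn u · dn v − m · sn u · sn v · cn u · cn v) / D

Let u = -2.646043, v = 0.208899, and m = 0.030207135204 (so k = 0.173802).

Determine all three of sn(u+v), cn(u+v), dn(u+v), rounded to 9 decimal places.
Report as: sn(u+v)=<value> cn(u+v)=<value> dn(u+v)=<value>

sn u = -0.4960267071092378, cn u = -0.8683072646444728, dn u = 0.9962769500057749
sn v = 0.2073384570775077, cn v = 0.9782692697906433, dn v = 0.999350498244924
m = k² = 0.030207135204
D = 1 − m·sn²u·sn²v = 0.9996804937300809
sn(u+v) = (sn u·cn v·dn v + sn v·cn u·dn u)/D = -0.6642957301798221/0.9996804937300809 = -0.6645080446665047
cn(u+v) = (cn u·cn v − sn u·sn v·dn u·dn v)/D = -0.7470423498097516/0.9996804937300809 = -0.7472811108100476
dn(u+v) = (dn u·dn v − m·sn u·sn v·cn u·cn v)/D = 0.9929909458707082/0.9996804937300809 = 0.9933083141050276

sn(u+v)=-0.664508045 cn(u+v)=-0.747281111 dn(u+v)=0.993308314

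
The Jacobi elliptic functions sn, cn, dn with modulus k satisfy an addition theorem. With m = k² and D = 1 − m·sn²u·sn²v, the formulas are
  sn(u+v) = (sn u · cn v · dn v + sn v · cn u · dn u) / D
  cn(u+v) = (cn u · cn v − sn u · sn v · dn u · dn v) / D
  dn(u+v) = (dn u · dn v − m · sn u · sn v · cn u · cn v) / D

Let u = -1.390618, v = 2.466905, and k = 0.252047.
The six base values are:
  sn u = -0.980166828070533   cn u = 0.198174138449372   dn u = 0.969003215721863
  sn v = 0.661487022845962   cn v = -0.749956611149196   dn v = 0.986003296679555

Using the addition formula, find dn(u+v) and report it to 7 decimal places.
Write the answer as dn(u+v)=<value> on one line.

dn(u+v)=0.9753667

m = k² = 0.063527690209
D = 1 − m·sn²u·sn²v = 0.9732941919371067
dn(u+v) = (dn u·dn v − m·sn u·sn v·cn u·cn v)/D = 0.9493187290725124/0.9732941919371067 = 0.9753666845407996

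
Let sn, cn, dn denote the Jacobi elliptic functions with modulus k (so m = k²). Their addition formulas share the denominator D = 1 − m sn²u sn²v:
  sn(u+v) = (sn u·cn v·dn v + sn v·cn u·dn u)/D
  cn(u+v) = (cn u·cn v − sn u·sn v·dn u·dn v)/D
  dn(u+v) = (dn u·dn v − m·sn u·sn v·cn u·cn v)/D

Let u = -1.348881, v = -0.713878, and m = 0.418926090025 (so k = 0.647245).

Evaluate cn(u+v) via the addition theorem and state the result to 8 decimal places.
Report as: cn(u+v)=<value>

sn u = -0.9422749900606453, cn u = 0.334840026141157, dn u = 0.7924916400880966
sn v = -0.6373780999026669, cn v = 0.7705512038563472, dn v = 0.9109395825700542
m = k² = 0.418926090025
D = 1 − m·sn²u·sn²v = 0.8488921553159652
cn(u+v) = (cn u·cn v − sn u·sn v·dn u·dn v)/D = -0.1755584551941508/0.8488921553159652 = -0.2068089027502044

cn(u+v)=-0.20680890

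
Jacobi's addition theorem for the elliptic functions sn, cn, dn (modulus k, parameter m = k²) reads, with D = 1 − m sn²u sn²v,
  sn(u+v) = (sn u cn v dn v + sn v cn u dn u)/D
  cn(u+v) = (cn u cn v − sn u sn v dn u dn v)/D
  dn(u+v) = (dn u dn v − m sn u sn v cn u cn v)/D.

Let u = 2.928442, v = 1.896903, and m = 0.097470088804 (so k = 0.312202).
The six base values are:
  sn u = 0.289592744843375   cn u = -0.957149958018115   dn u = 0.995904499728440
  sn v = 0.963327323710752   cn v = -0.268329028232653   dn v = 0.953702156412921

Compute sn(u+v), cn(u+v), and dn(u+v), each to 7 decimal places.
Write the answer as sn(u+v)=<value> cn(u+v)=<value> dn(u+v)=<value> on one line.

m = k² = 0.097470088804
D = 1 − m·sn²u·sn²v = 0.9924143207742112
sn(u+v) = (sn u·cn v·dn v + sn v·cn u·dn u)/D = -0.9923809698162139/0.9924143207742112 = -0.999966394118566
cn(u+v) = (cn u·cn v − sn u·sn v·dn u·dn v)/D = -0.008136020180020801/0.9924143207742112 = -0.008198209164972202
dn(u+v) = (dn u·dn v − m·sn u·sn v·cn u·cn v)/D = 0.9428126496124555/0.9924143207742112 = 0.9500191904495493

sn(u+v)=-0.9999664 cn(u+v)=-0.0081982 dn(u+v)=0.9500192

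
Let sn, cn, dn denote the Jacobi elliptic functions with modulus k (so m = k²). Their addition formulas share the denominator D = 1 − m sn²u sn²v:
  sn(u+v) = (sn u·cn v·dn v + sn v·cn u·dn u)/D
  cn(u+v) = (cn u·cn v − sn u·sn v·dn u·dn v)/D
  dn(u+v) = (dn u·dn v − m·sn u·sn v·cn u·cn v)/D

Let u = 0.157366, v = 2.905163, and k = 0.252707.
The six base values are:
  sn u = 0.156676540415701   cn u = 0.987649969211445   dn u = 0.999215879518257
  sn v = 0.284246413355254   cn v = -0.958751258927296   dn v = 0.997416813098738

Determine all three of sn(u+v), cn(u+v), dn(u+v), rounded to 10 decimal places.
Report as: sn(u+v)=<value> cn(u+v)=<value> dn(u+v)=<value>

m = k² = 0.063860827849
D = 1 − m·sn²u·sn²v = 0.9998733420432777
sn(u+v) = (sn u·cn v·dn v + sn v·cn u·dn u)/D = 0.1306900306125544/0.9998733420432777 = 0.1307065856416219
cn(u+v) = (cn u·cn v − sn u·sn v·dn u·dn v)/D = -0.9912955240629723/0.9998733420432777 = -0.9914210954331713
dn(u+v) = (dn u·dn v − m·sn u·sn v·cn u·cn v)/D = 0.9993277563394834/0.9998733420432777 = 0.9994543451846818

sn(u+v)=0.1307065856 cn(u+v)=-0.9914210954 dn(u+v)=0.9994543452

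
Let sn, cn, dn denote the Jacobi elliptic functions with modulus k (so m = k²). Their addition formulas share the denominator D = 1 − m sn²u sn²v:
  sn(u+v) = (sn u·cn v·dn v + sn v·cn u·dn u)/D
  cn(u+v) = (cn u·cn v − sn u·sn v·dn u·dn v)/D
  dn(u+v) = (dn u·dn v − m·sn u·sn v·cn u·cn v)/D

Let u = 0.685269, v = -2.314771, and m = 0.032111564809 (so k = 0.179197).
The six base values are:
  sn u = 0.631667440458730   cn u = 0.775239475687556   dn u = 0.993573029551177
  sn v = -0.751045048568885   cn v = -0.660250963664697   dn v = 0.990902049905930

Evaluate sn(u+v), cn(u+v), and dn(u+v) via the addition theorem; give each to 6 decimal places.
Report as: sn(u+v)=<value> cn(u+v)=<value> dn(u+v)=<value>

sn(u+v)=-0.998982 cn(u+v)=-0.045105 dn(u+v)=0.983846

m = k² = 0.032111564809
D = 1 − m·sn²u·sn²v = 0.9927727941097277
sn(u+v) = (sn u·cn v·dn v + sn v·cn u·dn u)/D = -0.9917623858566235/0.9927727941097277 = -0.9989822361580624
cn(u+v) = (cn u·cn v − sn u·sn v·dn u·dn v)/D = -0.04477935600713494/0.9927727941097277 = -0.04510534159761194
dn(u+v) = (dn u·dn v − m·sn u·sn v·cn u·cn v)/D = 0.9767359531831187/0.9927727941097277 = 0.9838464137799121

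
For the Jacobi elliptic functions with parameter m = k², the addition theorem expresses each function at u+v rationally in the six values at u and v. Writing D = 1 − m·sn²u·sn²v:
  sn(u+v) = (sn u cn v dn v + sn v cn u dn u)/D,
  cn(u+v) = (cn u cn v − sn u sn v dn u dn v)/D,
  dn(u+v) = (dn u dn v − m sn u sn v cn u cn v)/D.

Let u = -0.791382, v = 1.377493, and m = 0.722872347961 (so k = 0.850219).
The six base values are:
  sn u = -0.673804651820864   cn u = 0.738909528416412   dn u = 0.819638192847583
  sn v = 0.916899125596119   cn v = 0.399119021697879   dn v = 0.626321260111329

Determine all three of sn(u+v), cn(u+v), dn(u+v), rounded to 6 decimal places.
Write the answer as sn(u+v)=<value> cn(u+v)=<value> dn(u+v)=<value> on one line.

sn(u+v)=0.534292 cn(u+v)=0.845300 dn(u+v)=0.890866

m = k² = 0.722872347961
D = 1 − m·sn²u·sn²v = 0.7240866342511625
sn(u+v) = (sn u·cn v·dn v + sn v·cn u·dn u)/D = 0.3868739014933467/0.7240866342511625 = 0.5342922838141389
cn(u+v) = (cn u·cn v − sn u·sn v·dn u·dn v)/D = 0.6120702886470581/0.7240866342511625 = 0.8452998021155995
dn(u+v) = (dn u·dn v − m·sn u·sn v·cn u·cn v)/D = 0.6450644357293177/0.7240866342511625 = 0.8908663759502091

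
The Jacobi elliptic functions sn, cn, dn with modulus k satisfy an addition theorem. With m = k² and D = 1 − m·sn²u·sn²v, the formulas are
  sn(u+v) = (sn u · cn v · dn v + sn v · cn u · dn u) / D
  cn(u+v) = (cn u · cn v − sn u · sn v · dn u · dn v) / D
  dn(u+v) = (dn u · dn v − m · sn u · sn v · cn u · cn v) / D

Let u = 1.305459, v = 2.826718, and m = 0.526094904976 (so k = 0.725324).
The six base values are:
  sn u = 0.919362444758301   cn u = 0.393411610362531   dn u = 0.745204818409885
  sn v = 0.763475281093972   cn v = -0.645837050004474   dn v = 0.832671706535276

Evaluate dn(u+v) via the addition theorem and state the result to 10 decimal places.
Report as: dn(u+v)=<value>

m = k² = 0.526094904976
D = 1 − m·sn²u·sn²v = 0.7408044295740704
dn(u+v) = (dn u·dn v − m·sn u·sn v·cn u·cn v)/D = 0.7143354041967585/0.7408044295740704 = 0.9642698878129948

dn(u+v)=0.9642698878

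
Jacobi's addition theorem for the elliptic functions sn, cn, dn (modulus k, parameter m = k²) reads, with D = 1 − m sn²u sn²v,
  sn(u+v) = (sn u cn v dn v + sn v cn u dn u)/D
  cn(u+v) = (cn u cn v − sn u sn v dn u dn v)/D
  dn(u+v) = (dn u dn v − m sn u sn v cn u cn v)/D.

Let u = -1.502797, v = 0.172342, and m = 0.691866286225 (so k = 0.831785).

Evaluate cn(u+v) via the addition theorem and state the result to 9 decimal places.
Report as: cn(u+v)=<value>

cn(u+v)=0.418438253

sn u = -0.9484615890044773, cn u = 0.3168921175780522, dn u = 0.6145008959881966
sn v = 0.1709125994884689, cn v = 0.9852861936189374, dn v = 0.9898433276015242
m = k² = 0.691866286225
D = 1 − m·sn²u·sn²v = 0.9818193325687448
cn(u+v) = (cn u·cn v − sn u·sn v·dn u·dn v)/D = 0.4108307661210217/0.9818193325687448 = 0.4184382528363549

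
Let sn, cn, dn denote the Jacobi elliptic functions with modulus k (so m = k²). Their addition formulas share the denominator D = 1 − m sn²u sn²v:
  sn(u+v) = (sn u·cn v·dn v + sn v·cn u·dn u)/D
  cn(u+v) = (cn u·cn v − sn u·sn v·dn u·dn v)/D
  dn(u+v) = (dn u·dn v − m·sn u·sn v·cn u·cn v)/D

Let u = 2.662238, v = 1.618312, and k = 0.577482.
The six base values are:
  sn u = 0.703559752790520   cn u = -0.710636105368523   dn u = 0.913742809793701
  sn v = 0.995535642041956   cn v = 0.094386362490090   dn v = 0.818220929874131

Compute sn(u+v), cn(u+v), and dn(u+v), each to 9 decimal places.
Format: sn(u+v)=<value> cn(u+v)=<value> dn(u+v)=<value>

m = k² = 0.333485460324
D = 1 − m·sn²u·sn²v = 0.8363965319856658
sn(u+v) = (sn u·cn v·dn v + sn v·cn u·dn u)/D = -0.5921046076910977/0.8363965319856658 = -0.7079233175266744
cn(u+v) = (cn u·cn v − sn u·sn v·dn u·dn v)/D = -0.5907379218135738/0.8363965319856658 = -0.7062893008548461
dn(u+v) = (dn u·dn v − m·sn u·sn v·cn u·cn v)/D = 0.7633106855605294/0.8363965319856658 = 0.9126181857167374

sn(u+v)=-0.707923318 cn(u+v)=-0.706289301 dn(u+v)=0.912618186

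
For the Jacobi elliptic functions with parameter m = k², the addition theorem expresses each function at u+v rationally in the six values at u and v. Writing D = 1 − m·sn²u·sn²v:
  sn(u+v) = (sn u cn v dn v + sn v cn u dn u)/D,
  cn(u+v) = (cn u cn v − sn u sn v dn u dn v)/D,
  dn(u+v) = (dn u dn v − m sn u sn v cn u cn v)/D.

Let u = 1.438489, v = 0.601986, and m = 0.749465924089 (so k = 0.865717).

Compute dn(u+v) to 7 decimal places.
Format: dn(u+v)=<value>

sn u = 0.9280059894950776, cn u = 0.372565274094704, dn u = 0.5954524382033888
sn v = 0.5454193735493047, cn v = 0.8381632937304544, dn v = 0.8815027840820903
m = k² = 0.749465924089
D = 1 − m·sn²u·sn²v = 0.8079941015478284
dn(u+v) = (dn u·dn v − m·sn u·sn v·cn u·cn v)/D = 0.4064350241752082/0.8079941015478284 = 0.5030173158400831

dn(u+v)=0.5030173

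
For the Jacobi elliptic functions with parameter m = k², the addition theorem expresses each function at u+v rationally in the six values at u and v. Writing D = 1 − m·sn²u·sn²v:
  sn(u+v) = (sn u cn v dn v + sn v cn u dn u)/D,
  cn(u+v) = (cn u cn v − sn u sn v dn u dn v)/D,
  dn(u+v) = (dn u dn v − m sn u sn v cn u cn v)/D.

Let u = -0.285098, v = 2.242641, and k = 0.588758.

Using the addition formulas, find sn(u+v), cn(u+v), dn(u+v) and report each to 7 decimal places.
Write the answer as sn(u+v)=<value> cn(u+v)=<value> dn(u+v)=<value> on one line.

sn u = -0.279988910038391, cn u = 0.9600032345026311, dn u = 0.9863193659586151
sn v = 0.9170495017442664, cn v = -0.3987733834530493, dn v = 0.8417161900813407
m = k² = 0.346635982564
D = 1 − m·sn²u·sn²v = 0.9771471241156993
sn(u+v) = (sn u·cn v·dn v + sn v·cn u·dn u)/D = 0.9623058626652354/0.9771471241156993 = 0.9848116408632989
cn(u+v) = (cn u·cn v − sn u·sn v·dn u·dn v)/D = -0.1696582707907248/0.9771471241156993 = -0.1736261271241652
dn(u+v) = (dn u·dn v − m·sn u·sn v·cn u·cn v)/D = 0.7961283132941416/0.9771471241156993 = 0.8147476399878099

sn(u+v)=0.9848116 cn(u+v)=-0.1736261 dn(u+v)=0.8147476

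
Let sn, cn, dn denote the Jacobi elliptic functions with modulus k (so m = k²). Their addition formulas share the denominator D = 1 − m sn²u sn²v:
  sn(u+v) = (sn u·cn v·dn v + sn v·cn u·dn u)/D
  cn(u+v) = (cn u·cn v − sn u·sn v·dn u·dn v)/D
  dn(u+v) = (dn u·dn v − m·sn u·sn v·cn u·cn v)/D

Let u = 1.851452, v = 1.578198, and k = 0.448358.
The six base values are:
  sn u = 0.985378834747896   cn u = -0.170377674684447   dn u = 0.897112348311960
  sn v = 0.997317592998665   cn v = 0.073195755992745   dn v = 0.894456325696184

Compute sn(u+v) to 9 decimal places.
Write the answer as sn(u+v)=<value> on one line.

m = k² = 0.201024896164
D = 1 − m·sn²u·sn²v = 0.8058563160572439
sn(u+v) = (sn u·cn v·dn v + sn v·cn u·dn u)/D = -0.08792476219400377/0.8058563160572439 = -0.1091072446068141

sn(u+v)=-0.109107245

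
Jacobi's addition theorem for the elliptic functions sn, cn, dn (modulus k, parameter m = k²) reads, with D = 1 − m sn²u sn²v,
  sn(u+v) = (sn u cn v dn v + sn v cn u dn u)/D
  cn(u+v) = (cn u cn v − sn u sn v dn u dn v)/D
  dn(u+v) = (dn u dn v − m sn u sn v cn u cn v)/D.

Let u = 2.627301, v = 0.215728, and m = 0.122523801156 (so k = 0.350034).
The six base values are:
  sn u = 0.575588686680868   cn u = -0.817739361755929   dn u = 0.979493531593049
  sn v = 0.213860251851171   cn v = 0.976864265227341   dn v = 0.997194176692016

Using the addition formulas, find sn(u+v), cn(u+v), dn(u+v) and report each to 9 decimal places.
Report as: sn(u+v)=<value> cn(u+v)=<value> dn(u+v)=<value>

m = k² = 0.122523801156
D = 1 − m·sn²u·sn²v = 0.9981434565914987
sn(u+v) = (sn u·cn v·dn v + sn v·cn u·dn u)/D = 0.3893986487938283/0.9981434565914987 = 0.3901229289460683
cn(u+v) = (cn u·cn v − sn u·sn v·dn u·dn v)/D = -0.919053345706312/0.9981434565914987 = -0.9207627817796183
dn(u+v) = (dn u·dn v − m·sn u·sn v·cn u·cn v)/D = 0.9887931612551308/0.9981434565914987 = 0.9906323131463511

sn(u+v)=0.390122929 cn(u+v)=-0.920762782 dn(u+v)=0.990632313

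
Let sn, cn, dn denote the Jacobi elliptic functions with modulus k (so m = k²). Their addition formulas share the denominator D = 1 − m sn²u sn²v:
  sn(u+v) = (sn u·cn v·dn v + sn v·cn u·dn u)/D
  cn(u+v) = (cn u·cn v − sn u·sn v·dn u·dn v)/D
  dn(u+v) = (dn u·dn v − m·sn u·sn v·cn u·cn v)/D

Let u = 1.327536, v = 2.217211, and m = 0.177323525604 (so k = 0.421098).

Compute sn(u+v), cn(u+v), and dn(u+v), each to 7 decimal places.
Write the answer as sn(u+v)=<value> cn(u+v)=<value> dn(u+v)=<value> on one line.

sn(u+v)=-0.2450451 cn(u+v)=-0.9695117 dn(u+v)=0.9946619

sn u = 0.957707343624179, cn u = 0.2877440598315085, dn u = 0.9150728207157294
sn v = 0.8675020817922004, cn v = -0.4974335514279253, dn v = 0.9308885175236535
m = k² = 0.177323525604
D = 1 − m·sn²u·sn²v = 0.877602360032124
sn(u+v) = (sn u·cn v·dn v + sn v·cn u·dn u)/D = -0.2150521777900373/0.877602360032124 = -0.2450451224654471
cn(u+v) = (cn u·cn v − sn u·sn v·dn u·dn v)/D = -0.8508457340562483/0.877602360032124 = -0.9695116749972091
dn(u+v) = (dn u·dn v − m·sn u·sn v·cn u·cn v)/D = 0.8729176039980956/0.877602360032124 = 0.9946618693757194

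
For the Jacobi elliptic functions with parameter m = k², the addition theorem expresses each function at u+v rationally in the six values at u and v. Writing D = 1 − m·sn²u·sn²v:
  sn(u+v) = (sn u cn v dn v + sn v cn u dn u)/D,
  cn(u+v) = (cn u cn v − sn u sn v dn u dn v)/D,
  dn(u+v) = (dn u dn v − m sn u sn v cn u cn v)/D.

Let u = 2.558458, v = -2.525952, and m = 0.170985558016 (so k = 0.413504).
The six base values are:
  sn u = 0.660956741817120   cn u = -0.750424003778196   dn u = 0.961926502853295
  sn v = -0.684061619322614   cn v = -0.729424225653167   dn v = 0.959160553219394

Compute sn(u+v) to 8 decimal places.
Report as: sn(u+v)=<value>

m = k² = 0.170985558016
D = 1 − m·sn²u·sn²v = 0.9650460748526566
sn(u+v) = (sn u·cn v·dn v + sn v·cn u·dn u)/D = 0.03136331968152402/0.9650460748526566 = 0.03249929770069536

sn(u+v)=0.03249930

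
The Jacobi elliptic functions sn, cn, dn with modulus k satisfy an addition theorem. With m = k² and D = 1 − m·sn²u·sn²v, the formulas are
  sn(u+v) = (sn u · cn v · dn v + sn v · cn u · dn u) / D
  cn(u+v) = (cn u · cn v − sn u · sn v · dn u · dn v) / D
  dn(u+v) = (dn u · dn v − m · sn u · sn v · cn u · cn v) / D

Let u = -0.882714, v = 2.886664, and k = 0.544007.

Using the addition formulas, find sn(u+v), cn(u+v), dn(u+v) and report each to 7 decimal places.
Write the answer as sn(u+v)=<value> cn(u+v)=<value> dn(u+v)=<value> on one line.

sn u = -0.7538083914726449, cn u = 0.6570942922788355, dn u = 0.9120508867033157
sn v = 0.5048628421742958, cn v = -0.8631995774974013, dn v = 0.9615445754838775
m = k² = 0.295943616049
D = 1 − m·sn²u·sn²v = 0.9571374773858275
sn(u+v) = (sn u·cn v·dn v + sn v·cn u·dn u)/D = 0.9282306709153169/0.9571374773858275 = 0.9697986891606606
cn(u+v) = (cn u·cn v − sn u·sn v·dn u·dn v)/D = -0.2334522910331059/0.9571374773858275 = -0.2439067496037458
dn(u+v) = (dn u·dn v − m·sn u·sn v·cn u·cn v)/D = 0.8130950294404072/0.9571374773858275 = 0.8495070443392993

sn(u+v)=0.9697987 cn(u+v)=-0.2439067 dn(u+v)=0.8495070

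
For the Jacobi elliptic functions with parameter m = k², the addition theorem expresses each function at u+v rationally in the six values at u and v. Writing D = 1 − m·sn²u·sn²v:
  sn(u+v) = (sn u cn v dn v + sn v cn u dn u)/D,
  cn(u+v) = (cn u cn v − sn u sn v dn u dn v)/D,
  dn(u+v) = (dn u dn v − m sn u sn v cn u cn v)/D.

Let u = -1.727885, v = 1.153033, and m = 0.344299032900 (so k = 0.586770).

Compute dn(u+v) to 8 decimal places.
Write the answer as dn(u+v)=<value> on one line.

sn u = -0.9999457484992465, cn u = 0.01041633612560836, dn u = 0.8097767121652338
sn v = 0.8846921393431874, cn v = 0.4661757378761515, dn v = 0.8547069500528257
m = k² = 0.3442990329
D = 1 − m·sn²u·sn²v = 0.7305532086335132
dn(u+v) = (dn u·dn v − m·sn u·sn v·cn u·cn v)/D = 0.6936007869033382/0.7305532086335132 = 0.9494185758224321

dn(u+v)=0.94941858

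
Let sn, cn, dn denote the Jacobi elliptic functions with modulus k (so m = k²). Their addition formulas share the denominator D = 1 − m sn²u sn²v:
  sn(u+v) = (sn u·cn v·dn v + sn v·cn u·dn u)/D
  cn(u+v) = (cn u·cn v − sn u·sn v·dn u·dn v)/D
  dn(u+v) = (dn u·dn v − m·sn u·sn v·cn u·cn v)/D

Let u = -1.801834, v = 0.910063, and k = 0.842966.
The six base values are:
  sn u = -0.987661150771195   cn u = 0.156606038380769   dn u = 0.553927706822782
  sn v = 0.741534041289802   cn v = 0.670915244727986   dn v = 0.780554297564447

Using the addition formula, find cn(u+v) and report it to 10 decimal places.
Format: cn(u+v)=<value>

cn(u+v)=0.6814773722

m = k² = 0.710591677156
D = 1 − m·sn²u·sn²v = 0.6188479633626293
cn(u+v) = (cn u·cn v − sn u·sn v·dn u·dn v)/D = 0.4217308838575625/0.6188479633626293 = 0.6814773721901042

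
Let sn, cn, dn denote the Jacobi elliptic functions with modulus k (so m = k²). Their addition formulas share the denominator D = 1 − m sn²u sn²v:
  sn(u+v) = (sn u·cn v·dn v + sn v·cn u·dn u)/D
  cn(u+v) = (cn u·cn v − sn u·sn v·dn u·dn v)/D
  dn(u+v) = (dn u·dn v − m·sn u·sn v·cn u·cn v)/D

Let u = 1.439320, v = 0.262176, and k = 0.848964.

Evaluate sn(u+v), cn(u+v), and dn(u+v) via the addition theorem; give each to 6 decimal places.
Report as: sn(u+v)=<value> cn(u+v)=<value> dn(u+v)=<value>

sn u = 0.931744732903984, cn u = 0.3631139665527664, dn u = 0.6117932185329859
sn v = 0.2571248152054791, cn v = 0.9663782020542207, dn v = 0.9758840104246805
m = k² = 0.720739873296
D = 1 − m·sn²u·sn²v = 0.9586323903220145
sn(u+v) = (sn u·cn v·dn v + sn v·cn u·dn u)/D = 0.9358237814743658/0.9586323903220145 = 0.9762071372948425
cn(u+v) = (cn u·cn v − sn u·sn v·dn u·dn v)/D = 0.2078699348186686/0.9586323903220145 = 0.2168400910685304
dn(u+v) = (dn u·dn v − m·sn u·sn v·cn u·cn v)/D = 0.5364480178041919/0.9586323903220145 = 0.5595972170562623

sn(u+v)=0.976207 cn(u+v)=0.216840 dn(u+v)=0.559597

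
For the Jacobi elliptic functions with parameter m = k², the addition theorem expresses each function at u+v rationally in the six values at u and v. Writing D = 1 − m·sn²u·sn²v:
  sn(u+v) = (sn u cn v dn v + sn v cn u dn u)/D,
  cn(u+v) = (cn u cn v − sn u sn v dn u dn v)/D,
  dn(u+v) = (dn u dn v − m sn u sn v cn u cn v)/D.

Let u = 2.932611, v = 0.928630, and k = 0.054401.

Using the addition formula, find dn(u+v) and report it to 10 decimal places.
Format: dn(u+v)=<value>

sn u = 0.2097363258488586, cn u = -0.9777579831529996, dn u = 0.9999349053618439
sn v = 0.8006011532422316, cn v = 0.5991976246842179, dn v = 0.9990510959640792
m = k² = 0.002959468801
D = 1 − m·sn²u·sn²v = 0.9999165563101396
dn(u+v) = (dn u·dn v − m·sn u·sn v·cn u·cn v)/D = 0.9992772052457688/0.9999165563101396 = 0.9993605955813652

dn(u+v)=0.9993605956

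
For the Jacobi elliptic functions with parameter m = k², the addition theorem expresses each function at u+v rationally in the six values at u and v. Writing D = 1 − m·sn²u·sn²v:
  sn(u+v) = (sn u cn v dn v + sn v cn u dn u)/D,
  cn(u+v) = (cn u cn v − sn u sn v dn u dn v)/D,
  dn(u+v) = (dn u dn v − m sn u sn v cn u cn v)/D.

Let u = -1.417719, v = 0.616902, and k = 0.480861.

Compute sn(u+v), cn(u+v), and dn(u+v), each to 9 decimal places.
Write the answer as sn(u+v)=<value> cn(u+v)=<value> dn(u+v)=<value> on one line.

sn(u+v)=-0.705748638 cn(u+v)=0.708462321 dn(u+v)=0.940654050

sn u = -0.9743934105725774, cn u = 0.224849908678524, dn u = 0.8834381521489092
sn v = 0.5716735923210198, cn v = 0.820481141674067, dn v = 0.9614740998512278
m = k² = 0.231227301321
D = 1 − m·sn²u·sn²v = 0.9282529499594982
sn(u+v) = (sn u·cn v·dn v + sn v·cn u·dn u)/D = -0.6551132548295328/0.9282529499594982 = -0.7057486376511023
cn(u+v) = (cn u·cn v − sn u·sn v·dn u·dn v)/D = 0.6576322395192973/0.9282529499594982 = 0.7084623211248521
dn(u+v) = (dn u·dn v − m·sn u·sn v·cn u·cn v)/D = 0.8731648970418685/0.9282529499594982 = 0.9406540502564163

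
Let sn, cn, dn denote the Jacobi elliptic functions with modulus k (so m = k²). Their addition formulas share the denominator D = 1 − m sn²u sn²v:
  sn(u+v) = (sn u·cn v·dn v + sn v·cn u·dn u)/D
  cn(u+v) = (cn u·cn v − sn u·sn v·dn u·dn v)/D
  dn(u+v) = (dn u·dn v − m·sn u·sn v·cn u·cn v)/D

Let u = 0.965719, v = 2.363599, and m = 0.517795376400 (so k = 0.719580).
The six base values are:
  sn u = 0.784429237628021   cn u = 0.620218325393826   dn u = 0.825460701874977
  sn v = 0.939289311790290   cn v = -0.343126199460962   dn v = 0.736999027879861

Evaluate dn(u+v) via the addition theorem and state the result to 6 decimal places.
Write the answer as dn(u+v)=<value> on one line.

m = k² = 0.5177953764
D = 1 − m·sn²u·sn²v = 0.7188976513494003
dn(u+v) = (dn u·dn v − m·sn u·sn v·cn u·cn v)/D = 0.6895550909162857/0.7188976513494003 = 0.959183952850538

dn(u+v)=0.959184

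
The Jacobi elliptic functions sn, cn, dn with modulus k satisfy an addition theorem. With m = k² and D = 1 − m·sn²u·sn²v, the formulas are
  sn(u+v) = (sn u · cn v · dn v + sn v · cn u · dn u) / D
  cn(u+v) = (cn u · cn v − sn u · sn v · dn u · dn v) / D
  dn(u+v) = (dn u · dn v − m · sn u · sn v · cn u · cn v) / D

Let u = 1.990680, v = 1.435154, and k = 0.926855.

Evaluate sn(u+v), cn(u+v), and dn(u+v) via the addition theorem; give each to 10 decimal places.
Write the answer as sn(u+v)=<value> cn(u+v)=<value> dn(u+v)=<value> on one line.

sn(u+v)=0.9072961211 cn(u+v)=-0.4204922694 dn(u+v)=0.5411408889

sn u = 0.9864902966577564, cn u = 0.1638197015016564, dn u = 0.4049621177056845
sn v = 0.9129301138958732, cn v = 0.4081159236565856, dn v = 0.5329387186565852
m = k² = 0.859060191025
D = 1 − m·sn²u·sn²v = 0.303238258937203
sn(u+v) = (sn u·cn v·dn v + sn v·cn u·dn u)/D = 0.2751268961090611/0.303238258937203 = 0.90729612112051
cn(u+v) = (cn u·cn v − sn u·sn v·dn u·dn v)/D = -0.1275093436602199/0.303238258937203 = -0.4204922693696958
dn(u+v) = (dn u·dn v − m·sn u·sn v·cn u·cn v)/D = 0.1640946209851161/0.303238258937203 = 0.5411408888846644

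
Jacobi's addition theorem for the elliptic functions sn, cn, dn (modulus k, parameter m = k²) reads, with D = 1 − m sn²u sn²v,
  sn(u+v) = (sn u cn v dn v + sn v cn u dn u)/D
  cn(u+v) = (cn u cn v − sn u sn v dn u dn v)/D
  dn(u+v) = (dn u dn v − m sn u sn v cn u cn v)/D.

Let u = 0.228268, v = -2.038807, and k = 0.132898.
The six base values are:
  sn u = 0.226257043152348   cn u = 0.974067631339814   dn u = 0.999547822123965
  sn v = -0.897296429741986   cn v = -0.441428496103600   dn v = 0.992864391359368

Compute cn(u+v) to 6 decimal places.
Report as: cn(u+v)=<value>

m = k² = 0.017661878404
D = 1 − m·sn²u·sn²v = 0.9992720308343823
cn(u+v) = (cn u·cn v − sn u·sn v·dn u·dn v)/D = -0.2285013871894586/0.9992720308343823 = -0.2286678503336696

cn(u+v)=-0.228668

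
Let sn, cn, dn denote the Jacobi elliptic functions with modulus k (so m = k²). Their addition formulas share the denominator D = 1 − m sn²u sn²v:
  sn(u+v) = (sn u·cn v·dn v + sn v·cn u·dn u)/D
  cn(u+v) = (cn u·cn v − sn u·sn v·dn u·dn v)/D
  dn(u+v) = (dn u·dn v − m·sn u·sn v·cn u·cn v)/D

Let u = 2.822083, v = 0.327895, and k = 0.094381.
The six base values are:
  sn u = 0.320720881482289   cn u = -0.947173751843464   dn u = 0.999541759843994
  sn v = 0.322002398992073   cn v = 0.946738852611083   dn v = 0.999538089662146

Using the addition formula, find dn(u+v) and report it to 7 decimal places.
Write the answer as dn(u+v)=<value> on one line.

dn(u+v)=1.0000000

m = k² = 0.008907773161
D = 1 − m·sn²u·sn²v = 0.9999049960117167
dn(u+v) = (dn u·dn v − m·sn u·sn v·cn u·cn v)/D = 0.9999049878480285/0.9999049960117167 = 0.9999999918355361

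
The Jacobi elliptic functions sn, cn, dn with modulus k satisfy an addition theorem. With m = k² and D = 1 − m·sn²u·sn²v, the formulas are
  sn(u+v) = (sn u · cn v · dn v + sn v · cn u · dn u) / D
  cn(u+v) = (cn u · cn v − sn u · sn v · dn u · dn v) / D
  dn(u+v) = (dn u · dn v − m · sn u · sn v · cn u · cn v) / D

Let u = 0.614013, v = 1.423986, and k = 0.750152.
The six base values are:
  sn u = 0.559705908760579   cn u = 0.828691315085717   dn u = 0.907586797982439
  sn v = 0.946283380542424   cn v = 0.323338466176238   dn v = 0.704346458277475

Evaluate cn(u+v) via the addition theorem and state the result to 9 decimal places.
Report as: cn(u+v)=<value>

cn(u+v)=-0.083866624

m = k² = 0.562728023104
D = 1 − m·sn²u·sn²v = 0.8421441242863808
cn(u+v) = (cn u·cn v − sn u·sn v·dn u·dn v)/D = -0.07062778437270765/0.8421441242863808 = -0.08386662370001867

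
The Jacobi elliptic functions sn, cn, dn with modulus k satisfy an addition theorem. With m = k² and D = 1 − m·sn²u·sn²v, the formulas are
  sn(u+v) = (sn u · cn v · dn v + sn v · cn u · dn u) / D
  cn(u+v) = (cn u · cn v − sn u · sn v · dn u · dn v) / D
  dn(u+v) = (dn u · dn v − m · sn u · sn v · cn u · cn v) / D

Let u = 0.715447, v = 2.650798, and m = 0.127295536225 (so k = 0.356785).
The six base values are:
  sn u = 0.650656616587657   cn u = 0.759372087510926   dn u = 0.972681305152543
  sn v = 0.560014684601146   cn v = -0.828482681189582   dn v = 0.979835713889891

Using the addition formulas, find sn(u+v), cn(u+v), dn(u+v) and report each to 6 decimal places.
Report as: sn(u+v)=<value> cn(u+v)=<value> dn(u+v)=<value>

m = k² = 0.127295536225
D = 1 − m·sn²u·sn²v = 0.9830988714040294
sn(u+v) = (sn u·cn v·dn v + sn v·cn u·dn u)/D = -0.1145460387582194/0.9830988714040294 = -0.1165152784629165
cn(u+v) = (cn u·cn v − sn u·sn v·dn u·dn v)/D = -0.9764028860878469/0.9830988714040294 = -0.99318889939664
dn(u+v) = (dn u·dn v − m·sn u·sn v·cn u·cn v)/D = 0.9822490378316815/0.9830988714040294 = 0.9991355563544344

sn(u+v)=-0.116515 cn(u+v)=-0.993189 dn(u+v)=0.999136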